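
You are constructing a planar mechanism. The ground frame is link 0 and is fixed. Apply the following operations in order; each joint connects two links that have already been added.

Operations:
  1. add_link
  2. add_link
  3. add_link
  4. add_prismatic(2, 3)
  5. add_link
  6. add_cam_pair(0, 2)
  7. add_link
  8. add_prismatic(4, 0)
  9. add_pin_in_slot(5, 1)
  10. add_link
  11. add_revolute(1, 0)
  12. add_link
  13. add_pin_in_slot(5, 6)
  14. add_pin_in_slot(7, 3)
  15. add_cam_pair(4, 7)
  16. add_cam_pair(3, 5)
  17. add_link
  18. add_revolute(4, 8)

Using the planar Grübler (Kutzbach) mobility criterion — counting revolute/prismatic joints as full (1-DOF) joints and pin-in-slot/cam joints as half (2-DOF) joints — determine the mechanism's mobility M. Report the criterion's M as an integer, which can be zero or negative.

link 0 = ground. State L|J1|J2 = 1|0|0
+link1  2|0|0
+link2  3|0|0
+link3  4|0|0
P(2,3) f=1→J1  4|1|0
+link4  5|1|0
C(0,2) f=2→J2  5|1|1
+link5  6|1|1
P(4,0) f=1→J1  6|2|1
PS(5,1) f=2→J2  6|2|2
+link6  7|2|2
R(1,0) f=1→J1  7|3|2
+link7  8|3|2
PS(5,6) f=2→J2  8|3|3
PS(7,3) f=2→J2  8|3|4
C(4,7) f=2→J2  8|3|5
C(3,5) f=2→J2  8|3|6
+link8  9|3|6
R(4,8) f=1→J1  9|4|6
M = 3(9−1)−2·4−6 = 24−8−6 = 10

M = 10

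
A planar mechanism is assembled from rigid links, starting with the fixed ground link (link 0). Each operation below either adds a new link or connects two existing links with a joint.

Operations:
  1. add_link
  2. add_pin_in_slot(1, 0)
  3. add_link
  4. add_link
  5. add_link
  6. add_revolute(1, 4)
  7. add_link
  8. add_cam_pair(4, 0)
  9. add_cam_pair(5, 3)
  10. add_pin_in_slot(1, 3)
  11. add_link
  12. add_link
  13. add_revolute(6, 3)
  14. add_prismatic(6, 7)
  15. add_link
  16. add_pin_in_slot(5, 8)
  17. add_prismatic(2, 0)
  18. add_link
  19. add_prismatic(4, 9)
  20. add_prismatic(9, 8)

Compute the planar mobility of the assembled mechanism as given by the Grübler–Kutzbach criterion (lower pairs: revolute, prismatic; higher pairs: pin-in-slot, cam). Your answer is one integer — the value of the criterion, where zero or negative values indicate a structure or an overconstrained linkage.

M = 10

(L,J1,J2)=(1,0,0); link0 fixed
link1: (2,0,0)
PS 1-0 [J2]: (2,0,1)
link2: (3,0,1)
link3: (4,0,1)
link4: (5,0,1)
R 1-4 [J1]: (5,1,1)
link5: (6,1,1)
C 4-0 [J2]: (6,1,2)
C 5-3 [J2]: (6,1,3)
PS 1-3 [J2]: (6,1,4)
link6: (7,1,4)
link7: (8,1,4)
R 6-3 [J1]: (8,2,4)
P 6-7 [J1]: (8,3,4)
link8: (9,3,4)
PS 5-8 [J2]: (9,3,5)
P 2-0 [J1]: (9,4,5)
link9: (10,4,5)
P 4-9 [J1]: (10,5,5)
P 9-8 [J1]: (10,6,5)
Grübler: 3·9 − 2·6 − 5 = 10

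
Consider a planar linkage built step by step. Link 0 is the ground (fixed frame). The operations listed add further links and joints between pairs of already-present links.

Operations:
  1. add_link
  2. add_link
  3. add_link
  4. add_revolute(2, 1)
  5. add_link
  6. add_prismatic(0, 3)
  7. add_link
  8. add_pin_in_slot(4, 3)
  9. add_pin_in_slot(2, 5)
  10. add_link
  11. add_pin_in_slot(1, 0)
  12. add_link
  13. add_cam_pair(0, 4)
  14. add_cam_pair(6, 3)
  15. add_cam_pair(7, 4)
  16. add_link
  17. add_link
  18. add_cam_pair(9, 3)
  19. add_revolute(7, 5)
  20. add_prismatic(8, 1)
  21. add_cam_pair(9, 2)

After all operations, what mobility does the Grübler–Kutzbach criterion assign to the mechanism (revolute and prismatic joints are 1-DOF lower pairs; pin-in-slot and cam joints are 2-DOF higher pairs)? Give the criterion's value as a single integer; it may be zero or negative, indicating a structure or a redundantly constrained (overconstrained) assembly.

M = 11

ground; <1,0,0>
#1 <2,0,0>
#2 <3,0,0>
#3 <4,0,0>
R:2↔1 J1 <4,1,0>
#4 <5,1,0>
P:0↔3 J1 <5,2,0>
#5 <6,2,0>
PS:4↔3 J2 <6,2,1>
PS:2↔5 J2 <6,2,2>
#6 <7,2,2>
PS:1↔0 J2 <7,2,3>
#7 <8,2,3>
C:0↔4 J2 <8,2,4>
C:6↔3 J2 <8,2,5>
C:7↔4 J2 <8,2,6>
#8 <9,2,6>
#9 <10,2,6>
C:9↔3 J2 <10,2,7>
R:7↔5 J1 <10,3,7>
P:8↔1 J1 <10,4,7>
C:9↔2 J2 <10,4,8>
3×9 − 2×4 − 1×8 = 11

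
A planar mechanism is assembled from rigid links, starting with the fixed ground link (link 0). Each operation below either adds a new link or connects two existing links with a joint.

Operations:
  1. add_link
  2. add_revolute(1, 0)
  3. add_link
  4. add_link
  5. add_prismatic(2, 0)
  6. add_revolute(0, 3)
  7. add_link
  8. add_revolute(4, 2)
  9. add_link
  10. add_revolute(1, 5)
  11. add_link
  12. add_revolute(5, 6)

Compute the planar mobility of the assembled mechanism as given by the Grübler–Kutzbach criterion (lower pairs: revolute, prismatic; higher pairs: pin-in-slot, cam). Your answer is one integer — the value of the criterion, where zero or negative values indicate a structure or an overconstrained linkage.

M = 6

(L,J1,J2)=(1,0,0); link0 fixed
link1: (2,0,0)
R 1-0 [J1]: (2,1,0)
link2: (3,1,0)
link3: (4,1,0)
P 2-0 [J1]: (4,2,0)
R 0-3 [J1]: (4,3,0)
link4: (5,3,0)
R 4-2 [J1]: (5,4,0)
link5: (6,4,0)
R 1-5 [J1]: (6,5,0)
link6: (7,5,0)
R 5-6 [J1]: (7,6,0)
Grübler: 3·6 − 2·6 − 0 = 6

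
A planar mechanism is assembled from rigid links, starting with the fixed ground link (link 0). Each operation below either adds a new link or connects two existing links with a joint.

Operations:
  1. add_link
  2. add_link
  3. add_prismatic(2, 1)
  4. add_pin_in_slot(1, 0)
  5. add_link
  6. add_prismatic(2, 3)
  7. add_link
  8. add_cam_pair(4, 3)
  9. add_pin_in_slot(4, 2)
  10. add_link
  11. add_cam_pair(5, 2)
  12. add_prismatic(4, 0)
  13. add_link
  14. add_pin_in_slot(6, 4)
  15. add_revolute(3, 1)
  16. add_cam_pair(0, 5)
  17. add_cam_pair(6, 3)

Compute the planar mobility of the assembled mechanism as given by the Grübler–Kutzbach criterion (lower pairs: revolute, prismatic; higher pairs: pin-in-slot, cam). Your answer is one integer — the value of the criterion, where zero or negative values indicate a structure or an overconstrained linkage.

M = 3

L=1 J1=0 J2=0
add link → L=2 J1=0 J2=0
add link → L=3 J1=0 J2=0
P@2,1 dof=1 J1 → L=3 J1=1 J2=0
PS@1,0 dof=2 J2 → L=3 J1=1 J2=1
add link → L=4 J1=1 J2=1
P@2,3 dof=1 J1 → L=4 J1=2 J2=1
add link → L=5 J1=2 J2=1
C@4,3 dof=2 J2 → L=5 J1=2 J2=2
PS@4,2 dof=2 J2 → L=5 J1=2 J2=3
add link → L=6 J1=2 J2=3
C@5,2 dof=2 J2 → L=6 J1=2 J2=4
P@4,0 dof=1 J1 → L=6 J1=3 J2=4
add link → L=7 J1=3 J2=4
PS@6,4 dof=2 J2 → L=7 J1=3 J2=5
R@3,1 dof=1 J1 → L=7 J1=4 J2=5
C@0,5 dof=2 J2 → L=7 J1=4 J2=6
C@6,3 dof=2 J2 → L=7 J1=4 J2=7
M=3(L−1)−2J1−J2=3·6−2·4−7=3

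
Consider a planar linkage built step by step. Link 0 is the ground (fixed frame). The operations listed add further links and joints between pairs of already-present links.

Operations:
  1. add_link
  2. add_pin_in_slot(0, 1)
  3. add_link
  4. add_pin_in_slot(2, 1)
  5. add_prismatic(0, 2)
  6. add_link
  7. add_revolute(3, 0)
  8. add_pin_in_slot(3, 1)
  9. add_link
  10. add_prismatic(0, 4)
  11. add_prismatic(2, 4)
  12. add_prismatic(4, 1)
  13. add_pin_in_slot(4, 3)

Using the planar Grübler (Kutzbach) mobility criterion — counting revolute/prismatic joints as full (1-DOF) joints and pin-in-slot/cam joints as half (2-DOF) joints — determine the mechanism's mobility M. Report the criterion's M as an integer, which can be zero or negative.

(L,J1,J2)=(1,0,0); link0 fixed
link1: (2,0,0)
PS 0-1 [J2]: (2,0,1)
link2: (3,0,1)
PS 2-1 [J2]: (3,0,2)
P 0-2 [J1]: (3,1,2)
link3: (4,1,2)
R 3-0 [J1]: (4,2,2)
PS 3-1 [J2]: (4,2,3)
link4: (5,2,3)
P 0-4 [J1]: (5,3,3)
P 2-4 [J1]: (5,4,3)
P 4-1 [J1]: (5,5,3)
PS 4-3 [J2]: (5,5,4)
Grübler: 3·4 − 2·5 − 4 = -2

M = -2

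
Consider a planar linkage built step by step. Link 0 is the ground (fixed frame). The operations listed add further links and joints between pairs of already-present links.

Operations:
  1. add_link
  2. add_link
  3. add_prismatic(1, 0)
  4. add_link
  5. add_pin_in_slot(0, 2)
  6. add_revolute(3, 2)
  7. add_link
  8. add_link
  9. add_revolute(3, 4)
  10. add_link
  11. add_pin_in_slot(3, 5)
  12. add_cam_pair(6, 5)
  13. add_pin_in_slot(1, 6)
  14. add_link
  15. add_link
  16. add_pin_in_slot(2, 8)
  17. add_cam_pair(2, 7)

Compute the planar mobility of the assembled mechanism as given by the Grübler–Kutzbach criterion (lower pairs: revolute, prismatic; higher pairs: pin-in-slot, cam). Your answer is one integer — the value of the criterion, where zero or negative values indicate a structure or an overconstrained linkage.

link 0 = ground. State L|J1|J2 = 1|0|0
+link1  2|0|0
+link2  3|0|0
P(1,0) f=1→J1  3|1|0
+link3  4|1|0
PS(0,2) f=2→J2  4|1|1
R(3,2) f=1→J1  4|2|1
+link4  5|2|1
+link5  6|2|1
R(3,4) f=1→J1  6|3|1
+link6  7|3|1
PS(3,5) f=2→J2  7|3|2
C(6,5) f=2→J2  7|3|3
PS(1,6) f=2→J2  7|3|4
+link7  8|3|4
+link8  9|3|4
PS(2,8) f=2→J2  9|3|5
C(2,7) f=2→J2  9|3|6
M = 3(9−1)−2·3−6 = 24−6−6 = 12

M = 12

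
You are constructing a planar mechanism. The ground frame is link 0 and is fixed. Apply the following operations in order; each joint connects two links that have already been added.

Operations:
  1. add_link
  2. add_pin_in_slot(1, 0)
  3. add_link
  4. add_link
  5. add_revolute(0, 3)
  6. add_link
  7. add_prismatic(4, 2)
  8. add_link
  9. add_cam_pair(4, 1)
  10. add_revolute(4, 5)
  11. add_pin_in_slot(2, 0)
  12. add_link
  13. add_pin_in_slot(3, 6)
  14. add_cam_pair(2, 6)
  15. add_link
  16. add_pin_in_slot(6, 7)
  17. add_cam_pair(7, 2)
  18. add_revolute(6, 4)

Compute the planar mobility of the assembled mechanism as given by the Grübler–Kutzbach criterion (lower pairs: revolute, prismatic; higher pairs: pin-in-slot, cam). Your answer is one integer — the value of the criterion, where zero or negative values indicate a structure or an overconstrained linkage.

M = 6

link 0 = ground. State L|J1|J2 = 1|0|0
+link1  2|0|0
PS(1,0) f=2→J2  2|0|1
+link2  3|0|1
+link3  4|0|1
R(0,3) f=1→J1  4|1|1
+link4  5|1|1
P(4,2) f=1→J1  5|2|1
+link5  6|2|1
C(4,1) f=2→J2  6|2|2
R(4,5) f=1→J1  6|3|2
PS(2,0) f=2→J2  6|3|3
+link6  7|3|3
PS(3,6) f=2→J2  7|3|4
C(2,6) f=2→J2  7|3|5
+link7  8|3|5
PS(6,7) f=2→J2  8|3|6
C(7,2) f=2→J2  8|3|7
R(6,4) f=1→J1  8|4|7
M = 3(8−1)−2·4−7 = 21−8−7 = 6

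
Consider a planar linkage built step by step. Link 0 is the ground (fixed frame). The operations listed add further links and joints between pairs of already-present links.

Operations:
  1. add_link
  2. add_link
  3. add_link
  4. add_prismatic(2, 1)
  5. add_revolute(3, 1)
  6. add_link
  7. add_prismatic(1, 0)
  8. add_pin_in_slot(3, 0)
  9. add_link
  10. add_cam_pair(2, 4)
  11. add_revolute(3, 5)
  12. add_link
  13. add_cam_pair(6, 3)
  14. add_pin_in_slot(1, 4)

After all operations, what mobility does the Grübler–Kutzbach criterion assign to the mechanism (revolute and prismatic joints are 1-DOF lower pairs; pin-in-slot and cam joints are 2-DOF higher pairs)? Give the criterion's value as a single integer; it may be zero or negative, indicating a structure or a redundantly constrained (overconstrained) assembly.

M = 6

link 0 = ground. State L|J1|J2 = 1|0|0
+link1  2|0|0
+link2  3|0|0
+link3  4|0|0
P(2,1) f=1→J1  4|1|0
R(3,1) f=1→J1  4|2|0
+link4  5|2|0
P(1,0) f=1→J1  5|3|0
PS(3,0) f=2→J2  5|3|1
+link5  6|3|1
C(2,4) f=2→J2  6|3|2
R(3,5) f=1→J1  6|4|2
+link6  7|4|2
C(6,3) f=2→J2  7|4|3
PS(1,4) f=2→J2  7|4|4
M = 3(7−1)−2·4−4 = 18−8−4 = 6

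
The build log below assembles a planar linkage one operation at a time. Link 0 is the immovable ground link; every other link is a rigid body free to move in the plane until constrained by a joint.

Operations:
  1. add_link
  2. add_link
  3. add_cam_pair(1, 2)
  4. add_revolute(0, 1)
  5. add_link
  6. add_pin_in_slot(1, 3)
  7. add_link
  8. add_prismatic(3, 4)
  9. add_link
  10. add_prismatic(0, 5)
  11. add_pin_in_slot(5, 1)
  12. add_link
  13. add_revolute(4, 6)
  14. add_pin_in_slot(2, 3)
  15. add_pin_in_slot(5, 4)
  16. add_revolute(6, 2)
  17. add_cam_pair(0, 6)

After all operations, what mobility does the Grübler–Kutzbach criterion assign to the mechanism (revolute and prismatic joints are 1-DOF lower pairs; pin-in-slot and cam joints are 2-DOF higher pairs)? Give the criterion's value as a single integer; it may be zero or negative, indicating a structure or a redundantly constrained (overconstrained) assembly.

[1;0;0] (link 0 is ground)
L+ [2;0;0]
L+ [3;0;0]
C(1,2)∈J2 [3;0;1]
R(0,1)∈J1 [3;1;1]
L+ [4;1;1]
PS(1,3)∈J2 [4;1;2]
L+ [5;1;2]
P(3,4)∈J1 [5;2;2]
L+ [6;2;2]
P(0,5)∈J1 [6;3;2]
PS(5,1)∈J2 [6;3;3]
L+ [7;3;3]
R(4,6)∈J1 [7;4;3]
PS(2,3)∈J2 [7;4;4]
PS(5,4)∈J2 [7;4;5]
R(6,2)∈J1 [7;5;5]
C(0,6)∈J2 [7;5;6]
mobility = 18 − 10 − 6 = 2

M = 2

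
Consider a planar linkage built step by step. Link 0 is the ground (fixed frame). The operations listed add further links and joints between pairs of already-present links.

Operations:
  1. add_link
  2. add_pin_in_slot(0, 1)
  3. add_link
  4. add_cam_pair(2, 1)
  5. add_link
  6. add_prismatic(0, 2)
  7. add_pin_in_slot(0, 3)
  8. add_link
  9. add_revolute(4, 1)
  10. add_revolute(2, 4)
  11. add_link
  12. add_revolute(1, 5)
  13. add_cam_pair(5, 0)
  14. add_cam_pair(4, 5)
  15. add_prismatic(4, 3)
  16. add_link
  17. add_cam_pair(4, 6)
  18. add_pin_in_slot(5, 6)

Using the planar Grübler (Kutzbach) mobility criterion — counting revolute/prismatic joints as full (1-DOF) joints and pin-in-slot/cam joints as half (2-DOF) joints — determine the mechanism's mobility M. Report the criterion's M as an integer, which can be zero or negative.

M = 1

(L,J1,J2)=(1,0,0); link0 fixed
link1: (2,0,0)
PS 0-1 [J2]: (2,0,1)
link2: (3,0,1)
C 2-1 [J2]: (3,0,2)
link3: (4,0,2)
P 0-2 [J1]: (4,1,2)
PS 0-3 [J2]: (4,1,3)
link4: (5,1,3)
R 4-1 [J1]: (5,2,3)
R 2-4 [J1]: (5,3,3)
link5: (6,3,3)
R 1-5 [J1]: (6,4,3)
C 5-0 [J2]: (6,4,4)
C 4-5 [J2]: (6,4,5)
P 4-3 [J1]: (6,5,5)
link6: (7,5,5)
C 4-6 [J2]: (7,5,6)
PS 5-6 [J2]: (7,5,7)
Grübler: 3·6 − 2·5 − 7 = 1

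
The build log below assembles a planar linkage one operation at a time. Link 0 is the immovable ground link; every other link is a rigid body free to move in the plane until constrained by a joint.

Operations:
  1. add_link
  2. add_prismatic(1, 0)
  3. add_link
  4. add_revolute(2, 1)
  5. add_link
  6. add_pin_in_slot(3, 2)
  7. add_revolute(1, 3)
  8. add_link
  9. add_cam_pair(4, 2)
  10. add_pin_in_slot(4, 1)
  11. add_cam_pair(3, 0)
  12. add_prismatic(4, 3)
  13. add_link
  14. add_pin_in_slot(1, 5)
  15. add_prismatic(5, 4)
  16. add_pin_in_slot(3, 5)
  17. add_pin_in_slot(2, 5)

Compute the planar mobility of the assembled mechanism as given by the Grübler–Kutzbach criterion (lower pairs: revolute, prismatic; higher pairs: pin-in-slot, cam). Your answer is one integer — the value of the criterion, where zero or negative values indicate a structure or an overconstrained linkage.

M = -2

link 0 = ground. State L|J1|J2 = 1|0|0
+link1  2|0|0
P(1,0) f=1→J1  2|1|0
+link2  3|1|0
R(2,1) f=1→J1  3|2|0
+link3  4|2|0
PS(3,2) f=2→J2  4|2|1
R(1,3) f=1→J1  4|3|1
+link4  5|3|1
C(4,2) f=2→J2  5|3|2
PS(4,1) f=2→J2  5|3|3
C(3,0) f=2→J2  5|3|4
P(4,3) f=1→J1  5|4|4
+link5  6|4|4
PS(1,5) f=2→J2  6|4|5
P(5,4) f=1→J1  6|5|5
PS(3,5) f=2→J2  6|5|6
PS(2,5) f=2→J2  6|5|7
M = 3(6−1)−2·5−7 = 15−10−7 = -2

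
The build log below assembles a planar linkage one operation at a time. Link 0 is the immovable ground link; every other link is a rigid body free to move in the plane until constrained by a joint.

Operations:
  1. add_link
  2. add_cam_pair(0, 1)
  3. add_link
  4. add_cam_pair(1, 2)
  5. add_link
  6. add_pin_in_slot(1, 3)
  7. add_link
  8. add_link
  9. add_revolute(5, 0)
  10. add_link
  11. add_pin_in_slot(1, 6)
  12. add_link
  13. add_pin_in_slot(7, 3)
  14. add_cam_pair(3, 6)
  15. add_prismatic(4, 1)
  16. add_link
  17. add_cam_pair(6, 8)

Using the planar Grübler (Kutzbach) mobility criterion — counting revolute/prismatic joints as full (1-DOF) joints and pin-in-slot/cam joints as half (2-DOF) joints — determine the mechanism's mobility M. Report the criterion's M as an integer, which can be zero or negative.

M = 13

ground; <1,0,0>
#1 <2,0,0>
C:0↔1 J2 <2,0,1>
#2 <3,0,1>
C:1↔2 J2 <3,0,2>
#3 <4,0,2>
PS:1↔3 J2 <4,0,3>
#4 <5,0,3>
#5 <6,0,3>
R:5↔0 J1 <6,1,3>
#6 <7,1,3>
PS:1↔6 J2 <7,1,4>
#7 <8,1,4>
PS:7↔3 J2 <8,1,5>
C:3↔6 J2 <8,1,6>
P:4↔1 J1 <8,2,6>
#8 <9,2,6>
C:6↔8 J2 <9,2,7>
3×8 − 2×2 − 1×7 = 13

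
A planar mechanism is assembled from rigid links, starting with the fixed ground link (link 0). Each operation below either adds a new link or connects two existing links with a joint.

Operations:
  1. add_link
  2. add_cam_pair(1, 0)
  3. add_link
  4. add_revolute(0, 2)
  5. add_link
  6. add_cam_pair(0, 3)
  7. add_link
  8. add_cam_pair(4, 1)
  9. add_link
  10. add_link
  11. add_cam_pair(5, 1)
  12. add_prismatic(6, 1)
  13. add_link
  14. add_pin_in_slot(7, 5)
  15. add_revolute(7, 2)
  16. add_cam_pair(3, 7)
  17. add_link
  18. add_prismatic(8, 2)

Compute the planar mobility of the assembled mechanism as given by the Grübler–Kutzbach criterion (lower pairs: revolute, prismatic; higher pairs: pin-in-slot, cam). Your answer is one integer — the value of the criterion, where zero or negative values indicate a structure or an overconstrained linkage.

M = 10

(L,J1,J2)=(1,0,0); link0 fixed
link1: (2,0,0)
C 1-0 [J2]: (2,0,1)
link2: (3,0,1)
R 0-2 [J1]: (3,1,1)
link3: (4,1,1)
C 0-3 [J2]: (4,1,2)
link4: (5,1,2)
C 4-1 [J2]: (5,1,3)
link5: (6,1,3)
link6: (7,1,3)
C 5-1 [J2]: (7,1,4)
P 6-1 [J1]: (7,2,4)
link7: (8,2,4)
PS 7-5 [J2]: (8,2,5)
R 7-2 [J1]: (8,3,5)
C 3-7 [J2]: (8,3,6)
link8: (9,3,6)
P 8-2 [J1]: (9,4,6)
Grübler: 3·8 − 2·4 − 6 = 10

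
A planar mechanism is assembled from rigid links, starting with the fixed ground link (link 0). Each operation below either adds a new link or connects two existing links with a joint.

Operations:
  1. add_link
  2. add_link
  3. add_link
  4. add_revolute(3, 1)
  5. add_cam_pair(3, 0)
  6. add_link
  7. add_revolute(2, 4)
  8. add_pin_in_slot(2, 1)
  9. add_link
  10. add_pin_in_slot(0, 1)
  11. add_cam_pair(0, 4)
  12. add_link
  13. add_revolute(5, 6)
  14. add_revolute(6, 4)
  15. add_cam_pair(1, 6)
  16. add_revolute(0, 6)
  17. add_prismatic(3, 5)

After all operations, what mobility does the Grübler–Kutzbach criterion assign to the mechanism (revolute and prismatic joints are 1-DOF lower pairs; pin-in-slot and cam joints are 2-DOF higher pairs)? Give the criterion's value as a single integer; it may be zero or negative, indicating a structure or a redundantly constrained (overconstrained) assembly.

M = 1

link 0 = ground. State L|J1|J2 = 1|0|0
+link1  2|0|0
+link2  3|0|0
+link3  4|0|0
R(3,1) f=1→J1  4|1|0
C(3,0) f=2→J2  4|1|1
+link4  5|1|1
R(2,4) f=1→J1  5|2|1
PS(2,1) f=2→J2  5|2|2
+link5  6|2|2
PS(0,1) f=2→J2  6|2|3
C(0,4) f=2→J2  6|2|4
+link6  7|2|4
R(5,6) f=1→J1  7|3|4
R(6,4) f=1→J1  7|4|4
C(1,6) f=2→J2  7|4|5
R(0,6) f=1→J1  7|5|5
P(3,5) f=1→J1  7|6|5
M = 3(7−1)−2·6−5 = 18−12−5 = 1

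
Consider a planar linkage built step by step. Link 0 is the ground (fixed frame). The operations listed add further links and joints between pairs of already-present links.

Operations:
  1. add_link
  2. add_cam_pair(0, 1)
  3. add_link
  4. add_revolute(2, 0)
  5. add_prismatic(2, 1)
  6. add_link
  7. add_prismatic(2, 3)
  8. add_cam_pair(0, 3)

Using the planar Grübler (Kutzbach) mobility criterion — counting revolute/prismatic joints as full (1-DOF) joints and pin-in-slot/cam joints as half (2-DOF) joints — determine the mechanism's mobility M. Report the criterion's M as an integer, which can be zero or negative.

M = 1

L=1 J1=0 J2=0
add link → L=2 J1=0 J2=0
C@0,1 dof=2 J2 → L=2 J1=0 J2=1
add link → L=3 J1=0 J2=1
R@2,0 dof=1 J1 → L=3 J1=1 J2=1
P@2,1 dof=1 J1 → L=3 J1=2 J2=1
add link → L=4 J1=2 J2=1
P@2,3 dof=1 J1 → L=4 J1=3 J2=1
C@0,3 dof=2 J2 → L=4 J1=3 J2=2
M=3(L−1)−2J1−J2=3·3−2·3−2=1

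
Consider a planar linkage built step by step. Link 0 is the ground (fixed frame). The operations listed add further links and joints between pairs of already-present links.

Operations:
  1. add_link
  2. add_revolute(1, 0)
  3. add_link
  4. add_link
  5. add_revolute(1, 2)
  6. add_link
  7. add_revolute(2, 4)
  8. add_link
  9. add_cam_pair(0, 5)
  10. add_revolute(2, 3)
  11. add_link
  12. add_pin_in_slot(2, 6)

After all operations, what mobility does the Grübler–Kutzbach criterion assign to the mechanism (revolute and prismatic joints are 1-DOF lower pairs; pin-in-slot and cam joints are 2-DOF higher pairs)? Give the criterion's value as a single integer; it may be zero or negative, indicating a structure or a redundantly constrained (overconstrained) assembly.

M = 8

link 0 = ground. State L|J1|J2 = 1|0|0
+link1  2|0|0
R(1,0) f=1→J1  2|1|0
+link2  3|1|0
+link3  4|1|0
R(1,2) f=1→J1  4|2|0
+link4  5|2|0
R(2,4) f=1→J1  5|3|0
+link5  6|3|0
C(0,5) f=2→J2  6|3|1
R(2,3) f=1→J1  6|4|1
+link6  7|4|1
PS(2,6) f=2→J2  7|4|2
M = 3(7−1)−2·4−2 = 18−8−2 = 8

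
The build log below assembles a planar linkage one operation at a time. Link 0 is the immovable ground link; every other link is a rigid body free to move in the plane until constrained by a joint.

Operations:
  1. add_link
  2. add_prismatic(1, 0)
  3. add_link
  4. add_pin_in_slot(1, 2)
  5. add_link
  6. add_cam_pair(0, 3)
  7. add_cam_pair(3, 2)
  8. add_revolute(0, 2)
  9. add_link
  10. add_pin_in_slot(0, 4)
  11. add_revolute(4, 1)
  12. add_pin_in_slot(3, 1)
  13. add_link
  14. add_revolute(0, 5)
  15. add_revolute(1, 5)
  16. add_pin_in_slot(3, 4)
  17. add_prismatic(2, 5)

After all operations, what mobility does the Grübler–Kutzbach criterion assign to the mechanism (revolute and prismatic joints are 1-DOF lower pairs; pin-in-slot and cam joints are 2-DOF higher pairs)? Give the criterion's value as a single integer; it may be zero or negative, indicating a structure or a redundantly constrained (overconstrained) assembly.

ground; <1,0,0>
#1 <2,0,0>
P:1↔0 J1 <2,1,0>
#2 <3,1,0>
PS:1↔2 J2 <3,1,1>
#3 <4,1,1>
C:0↔3 J2 <4,1,2>
C:3↔2 J2 <4,1,3>
R:0↔2 J1 <4,2,3>
#4 <5,2,3>
PS:0↔4 J2 <5,2,4>
R:4↔1 J1 <5,3,4>
PS:3↔1 J2 <5,3,5>
#5 <6,3,5>
R:0↔5 J1 <6,4,5>
R:1↔5 J1 <6,5,5>
PS:3↔4 J2 <6,5,6>
P:2↔5 J1 <6,6,6>
3×5 − 2×6 − 1×6 = -3

M = -3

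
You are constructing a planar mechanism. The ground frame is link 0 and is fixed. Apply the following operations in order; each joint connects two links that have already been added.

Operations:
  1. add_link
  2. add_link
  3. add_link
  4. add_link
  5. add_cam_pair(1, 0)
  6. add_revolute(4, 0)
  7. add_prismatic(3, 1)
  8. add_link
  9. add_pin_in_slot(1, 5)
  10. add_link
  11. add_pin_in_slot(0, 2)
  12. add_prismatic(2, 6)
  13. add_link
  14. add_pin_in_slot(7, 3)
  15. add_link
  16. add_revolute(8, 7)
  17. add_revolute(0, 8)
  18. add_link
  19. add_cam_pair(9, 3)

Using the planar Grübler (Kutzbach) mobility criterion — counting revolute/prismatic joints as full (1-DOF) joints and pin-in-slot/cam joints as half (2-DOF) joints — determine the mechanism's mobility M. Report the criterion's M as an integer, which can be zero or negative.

link 0 = ground. State L|J1|J2 = 1|0|0
+link1  2|0|0
+link2  3|0|0
+link3  4|0|0
+link4  5|0|0
C(1,0) f=2→J2  5|0|1
R(4,0) f=1→J1  5|1|1
P(3,1) f=1→J1  5|2|1
+link5  6|2|1
PS(1,5) f=2→J2  6|2|2
+link6  7|2|2
PS(0,2) f=2→J2  7|2|3
P(2,6) f=1→J1  7|3|3
+link7  8|3|3
PS(7,3) f=2→J2  8|3|4
+link8  9|3|4
R(8,7) f=1→J1  9|4|4
R(0,8) f=1→J1  9|5|4
+link9  10|5|4
C(9,3) f=2→J2  10|5|5
M = 3(10−1)−2·5−5 = 27−10−5 = 12

M = 12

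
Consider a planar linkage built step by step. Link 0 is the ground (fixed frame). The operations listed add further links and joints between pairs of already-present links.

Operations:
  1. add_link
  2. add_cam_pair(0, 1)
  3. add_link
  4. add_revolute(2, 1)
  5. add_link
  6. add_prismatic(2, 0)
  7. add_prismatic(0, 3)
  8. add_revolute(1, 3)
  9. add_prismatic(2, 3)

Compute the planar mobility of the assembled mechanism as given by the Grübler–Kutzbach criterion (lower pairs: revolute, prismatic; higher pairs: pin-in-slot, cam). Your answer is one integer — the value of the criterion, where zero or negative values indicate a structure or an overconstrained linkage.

M = -2

(L,J1,J2)=(1,0,0); link0 fixed
link1: (2,0,0)
C 0-1 [J2]: (2,0,1)
link2: (3,0,1)
R 2-1 [J1]: (3,1,1)
link3: (4,1,1)
P 2-0 [J1]: (4,2,1)
P 0-3 [J1]: (4,3,1)
R 1-3 [J1]: (4,4,1)
P 2-3 [J1]: (4,5,1)
Grübler: 3·3 − 2·5 − 1 = -2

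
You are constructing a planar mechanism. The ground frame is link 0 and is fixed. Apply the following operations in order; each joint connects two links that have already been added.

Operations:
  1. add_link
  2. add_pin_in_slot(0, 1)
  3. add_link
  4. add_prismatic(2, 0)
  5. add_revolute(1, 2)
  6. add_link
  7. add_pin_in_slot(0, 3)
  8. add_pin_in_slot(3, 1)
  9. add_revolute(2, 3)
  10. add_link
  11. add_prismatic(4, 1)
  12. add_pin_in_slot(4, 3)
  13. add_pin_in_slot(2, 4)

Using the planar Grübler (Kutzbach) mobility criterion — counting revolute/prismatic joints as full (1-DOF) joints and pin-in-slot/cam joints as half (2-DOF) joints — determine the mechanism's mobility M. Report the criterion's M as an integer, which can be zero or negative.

ground; <1,0,0>
#1 <2,0,0>
PS:0↔1 J2 <2,0,1>
#2 <3,0,1>
P:2↔0 J1 <3,1,1>
R:1↔2 J1 <3,2,1>
#3 <4,2,1>
PS:0↔3 J2 <4,2,2>
PS:3↔1 J2 <4,2,3>
R:2↔3 J1 <4,3,3>
#4 <5,3,3>
P:4↔1 J1 <5,4,3>
PS:4↔3 J2 <5,4,4>
PS:2↔4 J2 <5,4,5>
3×4 − 2×4 − 1×5 = -1

M = -1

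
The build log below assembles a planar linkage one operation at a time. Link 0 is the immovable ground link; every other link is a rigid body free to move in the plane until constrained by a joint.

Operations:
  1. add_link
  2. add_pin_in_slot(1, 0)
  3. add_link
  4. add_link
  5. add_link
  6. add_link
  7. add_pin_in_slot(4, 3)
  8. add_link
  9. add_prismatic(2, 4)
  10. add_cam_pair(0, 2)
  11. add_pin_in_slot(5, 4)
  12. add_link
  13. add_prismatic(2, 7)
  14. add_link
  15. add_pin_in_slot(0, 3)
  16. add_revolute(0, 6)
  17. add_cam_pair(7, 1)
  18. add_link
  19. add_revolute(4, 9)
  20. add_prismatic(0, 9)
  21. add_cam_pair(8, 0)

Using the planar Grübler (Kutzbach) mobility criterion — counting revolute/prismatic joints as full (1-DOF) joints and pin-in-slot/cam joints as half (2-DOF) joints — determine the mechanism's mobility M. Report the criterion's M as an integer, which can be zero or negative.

M = 10

[1;0;0] (link 0 is ground)
L+ [2;0;0]
PS(1,0)∈J2 [2;0;1]
L+ [3;0;1]
L+ [4;0;1]
L+ [5;0;1]
L+ [6;0;1]
PS(4,3)∈J2 [6;0;2]
L+ [7;0;2]
P(2,4)∈J1 [7;1;2]
C(0,2)∈J2 [7;1;3]
PS(5,4)∈J2 [7;1;4]
L+ [8;1;4]
P(2,7)∈J1 [8;2;4]
L+ [9;2;4]
PS(0,3)∈J2 [9;2;5]
R(0,6)∈J1 [9;3;5]
C(7,1)∈J2 [9;3;6]
L+ [10;3;6]
R(4,9)∈J1 [10;4;6]
P(0,9)∈J1 [10;5;6]
C(8,0)∈J2 [10;5;7]
mobility = 27 − 10 − 7 = 10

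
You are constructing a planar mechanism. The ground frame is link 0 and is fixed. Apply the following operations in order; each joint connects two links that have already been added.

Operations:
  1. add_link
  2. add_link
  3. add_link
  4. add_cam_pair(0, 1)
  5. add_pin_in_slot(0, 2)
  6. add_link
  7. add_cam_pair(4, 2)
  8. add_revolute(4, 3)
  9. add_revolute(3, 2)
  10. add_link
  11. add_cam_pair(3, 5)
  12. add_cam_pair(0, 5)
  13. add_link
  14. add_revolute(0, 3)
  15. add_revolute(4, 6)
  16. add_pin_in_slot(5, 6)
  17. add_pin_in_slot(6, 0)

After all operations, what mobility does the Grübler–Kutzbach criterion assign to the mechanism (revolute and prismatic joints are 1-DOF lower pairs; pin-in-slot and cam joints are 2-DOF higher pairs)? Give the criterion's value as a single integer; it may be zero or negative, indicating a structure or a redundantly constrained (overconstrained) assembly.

(L,J1,J2)=(1,0,0); link0 fixed
link1: (2,0,0)
link2: (3,0,0)
link3: (4,0,0)
C 0-1 [J2]: (4,0,1)
PS 0-2 [J2]: (4,0,2)
link4: (5,0,2)
C 4-2 [J2]: (5,0,3)
R 4-3 [J1]: (5,1,3)
R 3-2 [J1]: (5,2,3)
link5: (6,2,3)
C 3-5 [J2]: (6,2,4)
C 0-5 [J2]: (6,2,5)
link6: (7,2,5)
R 0-3 [J1]: (7,3,5)
R 4-6 [J1]: (7,4,5)
PS 5-6 [J2]: (7,4,6)
PS 6-0 [J2]: (7,4,7)
Grübler: 3·6 − 2·4 − 7 = 3

M = 3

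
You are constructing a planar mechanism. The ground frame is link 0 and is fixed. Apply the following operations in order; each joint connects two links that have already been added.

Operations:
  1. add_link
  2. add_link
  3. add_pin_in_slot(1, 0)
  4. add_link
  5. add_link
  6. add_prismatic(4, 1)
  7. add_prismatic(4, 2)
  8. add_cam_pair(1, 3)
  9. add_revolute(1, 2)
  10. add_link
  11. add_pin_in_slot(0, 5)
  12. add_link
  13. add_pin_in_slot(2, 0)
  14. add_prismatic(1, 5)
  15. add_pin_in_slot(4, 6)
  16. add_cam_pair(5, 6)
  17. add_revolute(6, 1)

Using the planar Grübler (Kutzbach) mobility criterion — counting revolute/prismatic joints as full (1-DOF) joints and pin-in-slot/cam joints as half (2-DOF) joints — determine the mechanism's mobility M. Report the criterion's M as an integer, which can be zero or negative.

M = 2

ground; <1,0,0>
#1 <2,0,0>
#2 <3,0,0>
PS:1↔0 J2 <3,0,1>
#3 <4,0,1>
#4 <5,0,1>
P:4↔1 J1 <5,1,1>
P:4↔2 J1 <5,2,1>
C:1↔3 J2 <5,2,2>
R:1↔2 J1 <5,3,2>
#5 <6,3,2>
PS:0↔5 J2 <6,3,3>
#6 <7,3,3>
PS:2↔0 J2 <7,3,4>
P:1↔5 J1 <7,4,4>
PS:4↔6 J2 <7,4,5>
C:5↔6 J2 <7,4,6>
R:6↔1 J1 <7,5,6>
3×6 − 2×5 − 1×6 = 2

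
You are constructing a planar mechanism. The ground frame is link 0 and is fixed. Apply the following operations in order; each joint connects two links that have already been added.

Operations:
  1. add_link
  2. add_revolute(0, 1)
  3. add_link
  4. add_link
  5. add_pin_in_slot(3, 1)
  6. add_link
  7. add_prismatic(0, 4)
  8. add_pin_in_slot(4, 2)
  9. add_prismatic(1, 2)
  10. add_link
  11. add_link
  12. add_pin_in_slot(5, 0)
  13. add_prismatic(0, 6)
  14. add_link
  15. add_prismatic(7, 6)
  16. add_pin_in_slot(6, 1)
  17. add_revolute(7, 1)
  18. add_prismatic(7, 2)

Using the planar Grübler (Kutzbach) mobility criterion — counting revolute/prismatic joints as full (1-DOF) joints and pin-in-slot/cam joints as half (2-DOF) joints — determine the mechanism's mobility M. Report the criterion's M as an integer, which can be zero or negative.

M = 3

[1;0;0] (link 0 is ground)
L+ [2;0;0]
R(0,1)∈J1 [2;1;0]
L+ [3;1;0]
L+ [4;1;0]
PS(3,1)∈J2 [4;1;1]
L+ [5;1;1]
P(0,4)∈J1 [5;2;1]
PS(4,2)∈J2 [5;2;2]
P(1,2)∈J1 [5;3;2]
L+ [6;3;2]
L+ [7;3;2]
PS(5,0)∈J2 [7;3;3]
P(0,6)∈J1 [7;4;3]
L+ [8;4;3]
P(7,6)∈J1 [8;5;3]
PS(6,1)∈J2 [8;5;4]
R(7,1)∈J1 [8;6;4]
P(7,2)∈J1 [8;7;4]
mobility = 21 − 14 − 4 = 3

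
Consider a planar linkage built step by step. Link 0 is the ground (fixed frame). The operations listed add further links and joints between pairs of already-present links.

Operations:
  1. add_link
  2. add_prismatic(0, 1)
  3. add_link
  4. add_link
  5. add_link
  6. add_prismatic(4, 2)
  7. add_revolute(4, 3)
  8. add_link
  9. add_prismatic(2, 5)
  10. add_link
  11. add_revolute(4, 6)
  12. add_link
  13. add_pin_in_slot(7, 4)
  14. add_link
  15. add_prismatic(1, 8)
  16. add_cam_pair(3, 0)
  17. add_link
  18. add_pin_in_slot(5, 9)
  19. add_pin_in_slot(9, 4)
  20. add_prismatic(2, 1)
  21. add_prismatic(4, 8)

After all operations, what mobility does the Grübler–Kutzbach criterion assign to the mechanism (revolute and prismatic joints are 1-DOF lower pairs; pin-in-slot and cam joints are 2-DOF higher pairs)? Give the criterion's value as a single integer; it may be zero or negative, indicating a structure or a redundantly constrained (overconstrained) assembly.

M = 7

L=1 J1=0 J2=0
add link → L=2 J1=0 J2=0
P@0,1 dof=1 J1 → L=2 J1=1 J2=0
add link → L=3 J1=1 J2=0
add link → L=4 J1=1 J2=0
add link → L=5 J1=1 J2=0
P@4,2 dof=1 J1 → L=5 J1=2 J2=0
R@4,3 dof=1 J1 → L=5 J1=3 J2=0
add link → L=6 J1=3 J2=0
P@2,5 dof=1 J1 → L=6 J1=4 J2=0
add link → L=7 J1=4 J2=0
R@4,6 dof=1 J1 → L=7 J1=5 J2=0
add link → L=8 J1=5 J2=0
PS@7,4 dof=2 J2 → L=8 J1=5 J2=1
add link → L=9 J1=5 J2=1
P@1,8 dof=1 J1 → L=9 J1=6 J2=1
C@3,0 dof=2 J2 → L=9 J1=6 J2=2
add link → L=10 J1=6 J2=2
PS@5,9 dof=2 J2 → L=10 J1=6 J2=3
PS@9,4 dof=2 J2 → L=10 J1=6 J2=4
P@2,1 dof=1 J1 → L=10 J1=7 J2=4
P@4,8 dof=1 J1 → L=10 J1=8 J2=4
M=3(L−1)−2J1−J2=3·9−2·8−4=7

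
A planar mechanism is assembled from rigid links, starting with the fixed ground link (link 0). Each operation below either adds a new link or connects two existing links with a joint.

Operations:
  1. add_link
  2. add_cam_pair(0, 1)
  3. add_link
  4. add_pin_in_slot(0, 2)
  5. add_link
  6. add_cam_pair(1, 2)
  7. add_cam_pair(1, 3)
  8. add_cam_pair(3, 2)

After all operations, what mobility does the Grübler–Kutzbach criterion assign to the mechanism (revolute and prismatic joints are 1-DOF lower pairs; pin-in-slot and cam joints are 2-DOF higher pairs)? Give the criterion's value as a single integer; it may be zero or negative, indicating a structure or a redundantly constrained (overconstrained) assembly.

M = 4

link 0 = ground. State L|J1|J2 = 1|0|0
+link1  2|0|0
C(0,1) f=2→J2  2|0|1
+link2  3|0|1
PS(0,2) f=2→J2  3|0|2
+link3  4|0|2
C(1,2) f=2→J2  4|0|3
C(1,3) f=2→J2  4|0|4
C(3,2) f=2→J2  4|0|5
M = 3(4−1)−2·0−5 = 9−0−5 = 4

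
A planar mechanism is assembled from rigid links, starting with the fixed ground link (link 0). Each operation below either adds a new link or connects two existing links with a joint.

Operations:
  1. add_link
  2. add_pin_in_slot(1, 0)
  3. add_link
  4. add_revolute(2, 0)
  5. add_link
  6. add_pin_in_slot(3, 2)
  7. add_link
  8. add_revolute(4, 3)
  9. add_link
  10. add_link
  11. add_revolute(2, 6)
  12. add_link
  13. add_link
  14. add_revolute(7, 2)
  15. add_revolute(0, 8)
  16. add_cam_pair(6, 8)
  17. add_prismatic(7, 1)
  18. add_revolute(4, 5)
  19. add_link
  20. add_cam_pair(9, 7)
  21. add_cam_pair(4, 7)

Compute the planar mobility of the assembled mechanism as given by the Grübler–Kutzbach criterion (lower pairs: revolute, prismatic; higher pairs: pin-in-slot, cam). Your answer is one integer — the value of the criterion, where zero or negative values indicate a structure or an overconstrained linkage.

M = 8

ground; <1,0,0>
#1 <2,0,0>
PS:1↔0 J2 <2,0,1>
#2 <3,0,1>
R:2↔0 J1 <3,1,1>
#3 <4,1,1>
PS:3↔2 J2 <4,1,2>
#4 <5,1,2>
R:4↔3 J1 <5,2,2>
#5 <6,2,2>
#6 <7,2,2>
R:2↔6 J1 <7,3,2>
#7 <8,3,2>
#8 <9,3,2>
R:7↔2 J1 <9,4,2>
R:0↔8 J1 <9,5,2>
C:6↔8 J2 <9,5,3>
P:7↔1 J1 <9,6,3>
R:4↔5 J1 <9,7,3>
#9 <10,7,3>
C:9↔7 J2 <10,7,4>
C:4↔7 J2 <10,7,5>
3×9 − 2×7 − 1×5 = 8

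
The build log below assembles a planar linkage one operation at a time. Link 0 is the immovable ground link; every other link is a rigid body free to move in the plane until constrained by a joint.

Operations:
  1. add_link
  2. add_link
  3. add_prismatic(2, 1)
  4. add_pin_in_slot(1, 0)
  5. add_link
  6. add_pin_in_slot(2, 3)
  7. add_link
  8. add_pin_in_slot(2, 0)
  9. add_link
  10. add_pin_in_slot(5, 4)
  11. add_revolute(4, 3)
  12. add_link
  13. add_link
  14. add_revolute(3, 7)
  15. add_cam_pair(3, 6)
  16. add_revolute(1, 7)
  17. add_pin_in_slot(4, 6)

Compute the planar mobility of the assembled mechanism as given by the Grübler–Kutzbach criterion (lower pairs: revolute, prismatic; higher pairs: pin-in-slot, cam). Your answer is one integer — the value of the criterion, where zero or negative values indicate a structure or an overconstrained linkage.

M = 7

link 0 = ground. State L|J1|J2 = 1|0|0
+link1  2|0|0
+link2  3|0|0
P(2,1) f=1→J1  3|1|0
PS(1,0) f=2→J2  3|1|1
+link3  4|1|1
PS(2,3) f=2→J2  4|1|2
+link4  5|1|2
PS(2,0) f=2→J2  5|1|3
+link5  6|1|3
PS(5,4) f=2→J2  6|1|4
R(4,3) f=1→J1  6|2|4
+link6  7|2|4
+link7  8|2|4
R(3,7) f=1→J1  8|3|4
C(3,6) f=2→J2  8|3|5
R(1,7) f=1→J1  8|4|5
PS(4,6) f=2→J2  8|4|6
M = 3(8−1)−2·4−6 = 21−8−6 = 7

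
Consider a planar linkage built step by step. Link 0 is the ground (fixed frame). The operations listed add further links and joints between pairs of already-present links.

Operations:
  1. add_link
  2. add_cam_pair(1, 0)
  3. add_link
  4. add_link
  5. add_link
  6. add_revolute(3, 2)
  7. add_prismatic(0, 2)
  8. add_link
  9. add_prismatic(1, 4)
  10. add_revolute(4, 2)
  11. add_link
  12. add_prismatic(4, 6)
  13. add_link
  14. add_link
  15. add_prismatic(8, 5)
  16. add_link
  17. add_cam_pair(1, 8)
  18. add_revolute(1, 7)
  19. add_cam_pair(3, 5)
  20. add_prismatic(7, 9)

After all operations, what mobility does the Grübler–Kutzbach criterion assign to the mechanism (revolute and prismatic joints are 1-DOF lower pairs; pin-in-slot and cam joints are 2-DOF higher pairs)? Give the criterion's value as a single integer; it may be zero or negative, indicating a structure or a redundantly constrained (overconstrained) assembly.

M = 8

[1;0;0] (link 0 is ground)
L+ [2;0;0]
C(1,0)∈J2 [2;0;1]
L+ [3;0;1]
L+ [4;0;1]
L+ [5;0;1]
R(3,2)∈J1 [5;1;1]
P(0,2)∈J1 [5;2;1]
L+ [6;2;1]
P(1,4)∈J1 [6;3;1]
R(4,2)∈J1 [6;4;1]
L+ [7;4;1]
P(4,6)∈J1 [7;5;1]
L+ [8;5;1]
L+ [9;5;1]
P(8,5)∈J1 [9;6;1]
L+ [10;6;1]
C(1,8)∈J2 [10;6;2]
R(1,7)∈J1 [10;7;2]
C(3,5)∈J2 [10;7;3]
P(7,9)∈J1 [10;8;3]
mobility = 27 − 16 − 3 = 8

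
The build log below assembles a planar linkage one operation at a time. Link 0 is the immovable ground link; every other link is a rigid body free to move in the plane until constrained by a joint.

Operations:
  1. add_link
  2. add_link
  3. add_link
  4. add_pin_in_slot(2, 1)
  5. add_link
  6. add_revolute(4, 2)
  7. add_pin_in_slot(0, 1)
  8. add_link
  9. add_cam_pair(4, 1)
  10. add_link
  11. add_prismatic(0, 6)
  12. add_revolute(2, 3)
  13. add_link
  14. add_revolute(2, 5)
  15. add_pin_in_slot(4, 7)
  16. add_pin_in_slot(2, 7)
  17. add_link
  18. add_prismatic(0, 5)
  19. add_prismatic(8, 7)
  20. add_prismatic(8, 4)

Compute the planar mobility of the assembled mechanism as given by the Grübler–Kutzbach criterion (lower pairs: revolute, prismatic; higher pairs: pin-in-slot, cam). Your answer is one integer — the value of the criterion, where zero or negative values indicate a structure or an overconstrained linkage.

(L,J1,J2)=(1,0,0); link0 fixed
link1: (2,0,0)
link2: (3,0,0)
link3: (4,0,0)
PS 2-1 [J2]: (4,0,1)
link4: (5,0,1)
R 4-2 [J1]: (5,1,1)
PS 0-1 [J2]: (5,1,2)
link5: (6,1,2)
C 4-1 [J2]: (6,1,3)
link6: (7,1,3)
P 0-6 [J1]: (7,2,3)
R 2-3 [J1]: (7,3,3)
link7: (8,3,3)
R 2-5 [J1]: (8,4,3)
PS 4-7 [J2]: (8,4,4)
PS 2-7 [J2]: (8,4,5)
link8: (9,4,5)
P 0-5 [J1]: (9,5,5)
P 8-7 [J1]: (9,6,5)
P 8-4 [J1]: (9,7,5)
Grübler: 3·8 − 2·7 − 5 = 5

M = 5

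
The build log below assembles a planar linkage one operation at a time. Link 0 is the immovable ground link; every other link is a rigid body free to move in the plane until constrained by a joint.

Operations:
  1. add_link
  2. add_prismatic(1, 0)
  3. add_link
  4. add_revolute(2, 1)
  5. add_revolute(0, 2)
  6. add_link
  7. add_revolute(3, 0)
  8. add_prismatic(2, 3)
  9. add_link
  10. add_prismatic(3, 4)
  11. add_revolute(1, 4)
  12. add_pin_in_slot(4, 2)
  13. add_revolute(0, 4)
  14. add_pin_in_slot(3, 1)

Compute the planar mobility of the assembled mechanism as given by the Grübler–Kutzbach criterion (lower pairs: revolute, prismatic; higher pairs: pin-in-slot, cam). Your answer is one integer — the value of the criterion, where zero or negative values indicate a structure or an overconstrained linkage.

ground; <1,0,0>
#1 <2,0,0>
P:1↔0 J1 <2,1,0>
#2 <3,1,0>
R:2↔1 J1 <3,2,0>
R:0↔2 J1 <3,3,0>
#3 <4,3,0>
R:3↔0 J1 <4,4,0>
P:2↔3 J1 <4,5,0>
#4 <5,5,0>
P:3↔4 J1 <5,6,0>
R:1↔4 J1 <5,7,0>
PS:4↔2 J2 <5,7,1>
R:0↔4 J1 <5,8,1>
PS:3↔1 J2 <5,8,2>
3×4 − 2×8 − 1×2 = -6

M = -6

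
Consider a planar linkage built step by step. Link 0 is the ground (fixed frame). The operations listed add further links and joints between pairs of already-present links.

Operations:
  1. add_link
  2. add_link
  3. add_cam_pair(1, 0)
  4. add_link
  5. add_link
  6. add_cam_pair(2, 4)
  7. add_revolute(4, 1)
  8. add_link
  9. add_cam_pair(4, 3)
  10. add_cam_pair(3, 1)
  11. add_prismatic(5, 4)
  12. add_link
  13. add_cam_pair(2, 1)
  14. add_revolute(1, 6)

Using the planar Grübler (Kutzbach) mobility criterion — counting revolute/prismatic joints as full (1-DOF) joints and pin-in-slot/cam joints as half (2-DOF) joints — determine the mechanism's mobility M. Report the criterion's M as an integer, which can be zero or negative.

M = 7

ground; <1,0,0>
#1 <2,0,0>
#2 <3,0,0>
C:1↔0 J2 <3,0,1>
#3 <4,0,1>
#4 <5,0,1>
C:2↔4 J2 <5,0,2>
R:4↔1 J1 <5,1,2>
#5 <6,1,2>
C:4↔3 J2 <6,1,3>
C:3↔1 J2 <6,1,4>
P:5↔4 J1 <6,2,4>
#6 <7,2,4>
C:2↔1 J2 <7,2,5>
R:1↔6 J1 <7,3,5>
3×6 − 2×3 − 1×5 = 7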